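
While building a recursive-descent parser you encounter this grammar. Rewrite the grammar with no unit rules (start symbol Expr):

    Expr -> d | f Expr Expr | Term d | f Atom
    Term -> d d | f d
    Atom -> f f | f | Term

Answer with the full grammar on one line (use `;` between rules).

Expr -> d | f Expr Expr | Term d | f Atom; Term -> d d | f d; Atom -> d d | f d | f f | f

Unit pairs: Atom ⇒* {Term}.
For every A with A ⇒* B via unit rules, add B's non-unit alternatives to A; then delete every rule of the form X → Y.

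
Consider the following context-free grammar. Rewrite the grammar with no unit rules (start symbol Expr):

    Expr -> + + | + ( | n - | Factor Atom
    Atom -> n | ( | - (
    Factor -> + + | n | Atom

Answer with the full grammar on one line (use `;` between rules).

Expr -> + + | + ( | n - | Factor Atom; Atom -> n | ( | - (; Factor -> n | ( | - ( | + +

Unit pairs: Factor ⇒* {Atom}.
For each unit pair (A, B), copy every non-unit production of B to A, then drop all unit productions.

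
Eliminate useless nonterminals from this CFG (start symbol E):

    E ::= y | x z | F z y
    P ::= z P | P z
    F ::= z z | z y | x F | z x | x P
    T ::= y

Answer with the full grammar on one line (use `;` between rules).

Generating nonterminals: {E, F, T}.
Reachable from E after that: {E, F}.
Removed useless symbols: {P, T} and every production mentioning them.

E ::= y | x z | F z y; F ::= z z | z y | x F | z x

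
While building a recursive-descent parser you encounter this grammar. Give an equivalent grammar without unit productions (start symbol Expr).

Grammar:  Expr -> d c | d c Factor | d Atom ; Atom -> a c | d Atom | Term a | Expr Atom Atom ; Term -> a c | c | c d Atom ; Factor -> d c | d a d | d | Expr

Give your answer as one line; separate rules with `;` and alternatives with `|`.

Unit pairs: Factor ⇒* {Expr}.
For each unit pair (A, B), copy every non-unit production of B to A, then drop all unit productions.

Expr -> d c | d c Factor | d Atom; Atom -> a c | d Atom | Term a | Expr Atom Atom; Term -> a c | c | c d Atom; Factor -> d c | d a d | d | d c Factor | d Atom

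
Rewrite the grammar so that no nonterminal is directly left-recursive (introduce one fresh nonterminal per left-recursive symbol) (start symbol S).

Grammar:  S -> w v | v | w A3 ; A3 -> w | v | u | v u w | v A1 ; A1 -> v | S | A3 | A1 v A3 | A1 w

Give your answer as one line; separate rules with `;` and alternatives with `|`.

S -> w v | v | w A3; A3 -> w | v | u | v u w | v A1; A1 -> v A1' | S A1' | A3 A1'; A1' -> v A3 A1' | w A1' | ε

A1 is directly left-recursive.
For A1: α = {v A3, w}, β = {v, S, A3}. Rewrite as A1 → β A1' and A1' → α A1' | ε.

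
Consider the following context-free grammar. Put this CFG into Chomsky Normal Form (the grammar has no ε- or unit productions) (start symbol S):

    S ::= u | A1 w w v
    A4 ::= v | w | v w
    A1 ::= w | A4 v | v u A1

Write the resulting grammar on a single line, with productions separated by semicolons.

S ::= u | A1 Y1; A4 ::= v | w | X2 X1; A1 ::= w | A4 X2 | X2 Y3; X1 ::= w; X2 ::= v; X3 ::= u; Y1 ::= X1 Y2; Y2 ::= X1 X2; Y3 ::= X3 A1

Introduce a nonterminal for each terminal appearing in a rule of length ≥ 2: X1 → w, X2 → v, X3 → u.
Binarize each right-hand side of length ≥ 3 by chaining fresh nonterminals (Y1, Y2, …): affected rules were S → A1 X1 X1 X2; A1 → X2 X3 A1.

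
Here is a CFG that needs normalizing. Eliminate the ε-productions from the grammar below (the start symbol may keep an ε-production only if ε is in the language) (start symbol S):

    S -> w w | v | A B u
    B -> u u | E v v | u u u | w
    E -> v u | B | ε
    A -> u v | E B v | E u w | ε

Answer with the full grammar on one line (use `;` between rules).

The nullable symbols are {A, E}.
ε ∉ L(G), so no ε-production is kept.
Expand every rule over subsets of its nullable positions: S → A B u gives A B u | B u. B → E v v gives E v v | v v. A → E B v gives E B v | B v. A → E u w gives E u w | u w.

S -> w w | v | A B u | B u; B -> u u | E v v | v v | u u u | w; E -> v u | B; A -> u v | E B v | B v | E u w | u w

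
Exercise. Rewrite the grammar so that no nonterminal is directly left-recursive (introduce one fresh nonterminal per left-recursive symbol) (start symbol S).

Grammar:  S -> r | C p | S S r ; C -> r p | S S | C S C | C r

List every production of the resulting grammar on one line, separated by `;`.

S, C are directly left-recursive.
For S: α = {S r}, β = {r, C p}. Rewrite as S → β S' and S' → α S' | ε.
For C: α = {S C, r}, β = {r p, S S}. Rewrite as C → β C' and C' → α C' | ε.

S -> r S' | C p S'; C -> r p C' | S S C'; S' -> S r S' | epsilon; C' -> S C C' | r C' | epsilon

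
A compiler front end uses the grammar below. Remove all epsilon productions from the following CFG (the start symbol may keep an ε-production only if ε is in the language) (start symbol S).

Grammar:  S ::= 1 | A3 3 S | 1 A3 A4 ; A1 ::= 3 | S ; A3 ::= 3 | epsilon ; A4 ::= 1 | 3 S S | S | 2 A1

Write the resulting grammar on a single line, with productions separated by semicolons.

The nullable symbols are {A3}.
ε ∉ L(G), so no ε-production is kept.
For each production, add variants omitting each subset of nullable occurrences: S → A3 3 S gives A3 3 S | 3 S. S → 1 A3 A4 gives 1 A3 A4 | 1 A4.

S ::= 1 | A3 3 S | 3 S | 1 A3 A4 | 1 A4; A1 ::= 3 | S; A3 ::= 3; A4 ::= 1 | 3 S S | S | 2 A1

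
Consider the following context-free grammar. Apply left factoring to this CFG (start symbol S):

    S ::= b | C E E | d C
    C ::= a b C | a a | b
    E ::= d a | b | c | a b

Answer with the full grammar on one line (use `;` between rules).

C has alternatives sharing prefix 'a': factor to C → a C' with C' → b C | a.

S ::= b | C E E | d C; C ::= b | a C'; E ::= d a | b | c | a b; C' ::= b C | a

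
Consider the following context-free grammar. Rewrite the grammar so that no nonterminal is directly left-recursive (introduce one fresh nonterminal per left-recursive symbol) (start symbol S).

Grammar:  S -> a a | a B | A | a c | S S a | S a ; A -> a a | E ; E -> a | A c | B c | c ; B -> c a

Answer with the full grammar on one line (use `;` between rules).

Directly left-recursive nonterminal: S.
For S: α = {S a, a}, β = {a a, a B, A, a c}. Rewrite as S → β S' and S' → α S' | ε.

S -> a a S' | a B S' | A S' | a c S'; A -> a a | E; E -> a | A c | B c | c; B -> c a; S' -> S a S' | a S' | epsilon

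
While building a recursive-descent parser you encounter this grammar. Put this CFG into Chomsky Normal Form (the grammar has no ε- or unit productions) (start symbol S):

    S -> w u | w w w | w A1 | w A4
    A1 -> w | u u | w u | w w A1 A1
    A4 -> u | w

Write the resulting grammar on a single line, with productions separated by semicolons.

Introduce a nonterminal for each terminal appearing in a rule of length ≥ 2: X1 → w, X2 → u.
Binarize each right-hand side of length ≥ 3 by chaining fresh nonterminals (Y1, Y2, …): affected rules were S → X1 X1 X1; A1 → X1 X1 A1 A1.

S -> X1 X2 | X1 Y1 | X1 A1 | X1 A4; A1 -> w | X2 X2 | X1 X2 | X1 Y2; A4 -> u | w; X1 -> w; X2 -> u; Y1 -> X1 X1; Y2 -> X1 Y3; Y3 -> A1 A1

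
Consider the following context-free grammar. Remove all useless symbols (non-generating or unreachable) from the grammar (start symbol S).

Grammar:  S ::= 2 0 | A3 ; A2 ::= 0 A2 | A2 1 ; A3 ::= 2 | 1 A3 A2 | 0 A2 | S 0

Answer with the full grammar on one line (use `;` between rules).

Generating nonterminals: {A3, S}.
Reachable from S after that: {A3, S}.
Removed useless symbols: {A2} and every production mentioning them.

S ::= 2 0 | A3; A3 ::= 2 | S 0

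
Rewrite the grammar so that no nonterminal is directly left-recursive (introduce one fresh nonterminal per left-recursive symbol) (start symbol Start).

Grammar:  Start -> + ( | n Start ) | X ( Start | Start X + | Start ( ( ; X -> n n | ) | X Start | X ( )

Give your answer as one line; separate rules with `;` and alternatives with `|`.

Start -> + ( Start1 | n Start ) Start1 | X ( Start Start1; X -> n n X1 | ) X1; Start1 -> X + Start1 | ( ( Start1 | ε; X1 -> Start X1 | ( ) X1 | ε

Directly left-recursive nonterminals: Start, X.
For Start: α = {X +, ( (}, β = {+ (, n Start ), X ( Start}. Rewrite as Start → β Start1 and Start1 → α Start1 | ε.
For X: α = {Start, ( )}, β = {n n, )}. Rewrite as X → β X1 and X1 → α X1 | ε.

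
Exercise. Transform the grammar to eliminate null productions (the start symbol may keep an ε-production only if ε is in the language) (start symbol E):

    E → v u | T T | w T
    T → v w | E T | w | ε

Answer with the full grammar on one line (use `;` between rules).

Nullable set = {E, T}.
ε ∈ L(G) since E is nullable, so keep E → ε.
Expand every rule over subsets of its nullable positions: E → T T gives T T | T. E → w T gives w T | w. T → E T gives E T | E.

E → v u | T T | T | w T | w | ε; T → v w | E T | E | w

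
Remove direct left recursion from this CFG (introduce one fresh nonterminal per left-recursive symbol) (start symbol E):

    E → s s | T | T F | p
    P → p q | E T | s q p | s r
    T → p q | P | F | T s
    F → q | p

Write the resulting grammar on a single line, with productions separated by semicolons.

E → s s | T | T F | p; P → p q | E T | s q p | s r; T → p q T' | P T' | F T'; F → q | p; T' → s T' | ε

T is directly left-recursive.
For T: α = {s}, β = {p q, P, F}. Rewrite as T → β T' and T' → α T' | ε.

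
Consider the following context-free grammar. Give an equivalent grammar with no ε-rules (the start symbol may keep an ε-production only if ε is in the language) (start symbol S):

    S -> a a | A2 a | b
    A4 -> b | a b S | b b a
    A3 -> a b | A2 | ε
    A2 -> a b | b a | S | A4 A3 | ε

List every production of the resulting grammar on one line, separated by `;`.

S -> a a | A2 a | a | b; A4 -> b | a b S | b b a; A3 -> a b | A2; A2 -> a b | b a | S | A4 A3 | A4

The nullable symbols are {A2, A3}.
ε ∉ L(G), so no ε-production is kept.
Add the nullable-subset variants: S → A2 a gives A2 a | a. A2 → A4 A3 gives A4 A3 | A4.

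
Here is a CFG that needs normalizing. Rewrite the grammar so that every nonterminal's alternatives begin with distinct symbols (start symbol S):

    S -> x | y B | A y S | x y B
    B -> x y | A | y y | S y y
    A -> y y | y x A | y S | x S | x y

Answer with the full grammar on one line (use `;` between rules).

S has alternatives sharing prefix 'x': factor to S → x S' with S' → ε | y B.
A has alternatives sharing prefix 'y': factor to A → y A' with A' → y | x A | S.
A has alternatives sharing prefix 'x': factor to A → x A'' with A'' → S | y.

S -> y B | A y S | x S'; B -> x y | A | y y | S y y; A -> y A' | x A''; S' -> epsilon | y B; A' -> y | x A | S; A'' -> S | y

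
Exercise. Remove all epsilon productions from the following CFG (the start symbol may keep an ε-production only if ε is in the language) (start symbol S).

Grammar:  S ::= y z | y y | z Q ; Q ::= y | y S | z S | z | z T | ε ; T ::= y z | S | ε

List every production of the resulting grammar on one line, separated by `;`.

S ::= y z | y y | z Q | z; Q ::= y | y S | z S | z | z T; T ::= y z | S

The nullable symbols are {Q, T}.
ε ∉ L(G), so no ε-production is kept.
For each production, add variants omitting each subset of nullable occurrences: S → z Q gives z Q | z.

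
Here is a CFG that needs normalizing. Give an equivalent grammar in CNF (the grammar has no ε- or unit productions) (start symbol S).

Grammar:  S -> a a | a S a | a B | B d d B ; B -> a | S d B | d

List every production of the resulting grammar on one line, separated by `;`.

S -> X1 X1 | X1 Y1 | X1 B | B Y2; B -> a | S Y4 | d; X1 -> a; X2 -> d; Y1 -> S X1; Y2 -> X2 Y3; Y3 -> X2 B; Y4 -> X2 B

Introduce a nonterminal for each terminal appearing in a rule of length ≥ 2: X1 → a, X2 → d.
Binarize each right-hand side of length ≥ 3 by chaining fresh nonterminals (Y1, Y2, …): affected rules were S → X1 S X1; S → B X2 X2 B; B → S X2 B.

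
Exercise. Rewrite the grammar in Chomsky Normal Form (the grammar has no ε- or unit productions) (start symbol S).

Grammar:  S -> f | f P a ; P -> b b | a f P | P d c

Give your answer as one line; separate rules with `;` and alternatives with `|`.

S -> f | X1 Y1; P -> X3 X3 | X2 Y2 | P Y3; X1 -> f; X2 -> a; X3 -> b; X4 -> d; X5 -> c; Y1 -> P X2; Y2 -> X1 P; Y3 -> X4 X5

Introduce a nonterminal for each terminal appearing in a rule of length ≥ 2: X1 → f, X2 → a, X3 → b, X4 → d, X5 → c.
Binarize each right-hand side of length ≥ 3 by chaining fresh nonterminals (Y1, Y2, …): affected rules were S → X1 P X2; P → X2 X1 P; P → P X4 X5.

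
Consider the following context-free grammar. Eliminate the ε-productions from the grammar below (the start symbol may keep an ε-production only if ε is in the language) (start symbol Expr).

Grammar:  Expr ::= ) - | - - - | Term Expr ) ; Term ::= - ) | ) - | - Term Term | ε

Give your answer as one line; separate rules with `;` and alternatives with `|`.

Expr ::= ) - | - - - | Term Expr ) | Expr ); Term ::= - ) | ) - | - Term Term | - Term | -

Nullable set = {Term}.
ε ∉ L(G), so no ε-production is kept.
For each production, add variants omitting each subset of nullable occurrences: Expr → Term Expr ) gives Term Expr ) | Expr ). Term → - Term Term gives - Term Term | - Term | -.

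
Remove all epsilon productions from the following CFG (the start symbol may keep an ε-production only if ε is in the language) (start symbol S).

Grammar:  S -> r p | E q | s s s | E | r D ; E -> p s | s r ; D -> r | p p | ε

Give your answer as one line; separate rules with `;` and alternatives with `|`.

Nullable set = {D}.
ε ∉ L(G), so no ε-production is kept.
Expand every rule over subsets of its nullable positions: S → r D gives r D | r.

S -> r p | E q | s s s | E | r D | r; E -> p s | s r; D -> r | p p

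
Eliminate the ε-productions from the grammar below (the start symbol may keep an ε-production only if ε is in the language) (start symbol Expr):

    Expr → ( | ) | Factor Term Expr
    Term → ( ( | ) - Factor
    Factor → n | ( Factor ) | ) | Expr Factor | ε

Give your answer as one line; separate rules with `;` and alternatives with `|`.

Expr → ( | ) | Factor Term Expr | Term Expr; Term → ( ( | ) - Factor | ) -; Factor → n | ( Factor ) | ( ) | ) | Expr Factor | Expr

Nullable nonterminals: {Factor}.
ε ∉ L(G), so no ε-production is kept.
Expand every rule over subsets of its nullable positions: Expr → Factor Term Expr gives Factor Term Expr | Term Expr. Term → ) - Factor gives ) - Factor | ) -. Factor → ( Factor ) gives ( Factor ) | ( ). Factor → Expr Factor gives Expr Factor | Expr.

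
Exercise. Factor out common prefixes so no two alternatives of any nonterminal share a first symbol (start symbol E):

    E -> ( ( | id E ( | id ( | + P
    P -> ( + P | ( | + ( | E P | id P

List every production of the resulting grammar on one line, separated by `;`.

E -> ( ( | + P | id E'; P -> + ( | E P | id P | ( P'; E' -> E ( | (; P' -> + P | epsilon

E has alternatives sharing prefix 'id': factor to E → id E' with E' → E ( | (.
P has alternatives sharing prefix '(': factor to P → ( P' with P' → + P | ε.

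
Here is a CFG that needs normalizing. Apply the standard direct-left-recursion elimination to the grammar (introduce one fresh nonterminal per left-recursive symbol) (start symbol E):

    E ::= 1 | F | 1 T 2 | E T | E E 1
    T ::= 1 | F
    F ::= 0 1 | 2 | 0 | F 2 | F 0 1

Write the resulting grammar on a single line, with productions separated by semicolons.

E ::= 1 E' | F E' | 1 T 2 E'; T ::= 1 | F; F ::= 0 1 F' | 2 F' | 0 F'; E' ::= T E' | E 1 E' | ε; F' ::= 2 F' | 0 1 F' | ε

Directly left-recursive nonterminals: E, F.
For E: α = {T, E 1}, β = {1, F, 1 T 2}. Rewrite as E → β E' and E' → α E' | ε.
For F: α = {2, 0 1}, β = {0 1, 2, 0}. Rewrite as F → β F' and F' → α F' | ε.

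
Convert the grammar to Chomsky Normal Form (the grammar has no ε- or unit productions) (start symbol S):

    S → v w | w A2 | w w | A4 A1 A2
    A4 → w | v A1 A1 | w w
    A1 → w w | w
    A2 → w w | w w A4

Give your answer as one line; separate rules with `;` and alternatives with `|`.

S → X1 X2 | X2 A2 | X2 X2 | A4 Y1; A4 → w | X1 Y2 | X2 X2; A1 → X2 X2 | w; A2 → X2 X2 | X2 Y3; X1 → v; X2 → w; Y1 → A1 A2; Y2 → A1 A1; Y3 → X2 A4

Introduce a nonterminal for each terminal appearing in a rule of length ≥ 2: X1 → v, X2 → w.
Binarize each right-hand side of length ≥ 3 by chaining fresh nonterminals (Y1, Y2, …): affected rules were S → A4 A1 A2; A4 → X1 A1 A1; A2 → X2 X2 A4.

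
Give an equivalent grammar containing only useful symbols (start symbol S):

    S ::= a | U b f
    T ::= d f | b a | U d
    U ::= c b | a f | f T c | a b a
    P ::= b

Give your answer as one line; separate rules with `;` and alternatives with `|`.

Generating nonterminals: {P, S, T, U}.
Reachable from S after that: {S, T, U}.
Removed useless symbols: {P} and every production mentioning them.

S ::= a | U b f; T ::= d f | b a | U d; U ::= c b | a f | f T c | a b a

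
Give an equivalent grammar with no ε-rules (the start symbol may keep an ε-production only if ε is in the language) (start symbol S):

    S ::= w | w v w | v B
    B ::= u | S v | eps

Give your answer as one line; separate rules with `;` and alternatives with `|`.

S ::= w | w v w | v B | v; B ::= u | S v

The nullable symbols are {B}.
ε ∉ L(G), so no ε-production is kept.
For each production, add variants omitting each subset of nullable occurrences: S → v B gives v B | v.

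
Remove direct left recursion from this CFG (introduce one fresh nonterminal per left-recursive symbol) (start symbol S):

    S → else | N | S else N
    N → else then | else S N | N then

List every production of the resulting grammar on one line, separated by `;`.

Left recursion appears on S, N.
For S: α = {else N}, β = {else, N}. Rewrite as S → β S' and S' → α S' | ε.
For N: α = {then}, β = {else then, else S N}. Rewrite as N → β N' and N' → α N' | ε.

S → else S' | N S'; N → else then N' | else S N N'; S' → else N S' | ε; N' → then N' | ε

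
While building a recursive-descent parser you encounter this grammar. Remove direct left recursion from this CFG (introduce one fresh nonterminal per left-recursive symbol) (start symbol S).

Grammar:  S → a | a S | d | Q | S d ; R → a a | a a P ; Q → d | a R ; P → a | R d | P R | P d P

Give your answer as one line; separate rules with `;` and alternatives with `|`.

S → a S' | a S S' | d S' | Q S'; R → a a | a a P; Q → d | a R; P → a P' | R d P'; S' → d S' | ε; P' → R P' | d P P' | ε

S, P are directly left-recursive.
For S: α = {d}, β = {a, a S, d, Q}. Rewrite as S → β S' and S' → α S' | ε.
For P: α = {R, d P}, β = {a, R d}. Rewrite as P → β P' and P' → α P' | ε.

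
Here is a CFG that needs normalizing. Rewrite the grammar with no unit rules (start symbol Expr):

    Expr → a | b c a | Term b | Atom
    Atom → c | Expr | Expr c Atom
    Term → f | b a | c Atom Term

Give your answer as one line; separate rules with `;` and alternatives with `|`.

Expr → c | Expr c Atom | a | b c a | Term b; Atom → c | Expr c Atom | a | b c a | Term b; Term → f | b a | c Atom Term

Unit pairs: Atom ⇒* {Expr}; Expr ⇒* {Atom}.
For every A with A ⇒* B via unit rules, add B's non-unit alternatives to A; then delete every rule of the form X → Y.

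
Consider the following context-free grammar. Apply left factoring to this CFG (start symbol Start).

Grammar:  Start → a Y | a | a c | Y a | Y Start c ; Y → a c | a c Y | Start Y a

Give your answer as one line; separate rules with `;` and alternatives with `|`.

Start → a Start1 | Y Start2; Y → Start Y a | a c Y1; Start1 → Y | ε | c; Start2 → a | Start c; Y1 → ε | Y

Start has alternatives sharing prefix 'a': factor to Start → a Start1 with Start1 → Y | ε | c.
Start has alternatives sharing prefix 'Y': factor to Start → Y Start2 with Start2 → a | Start c.
Y has alternatives sharing prefix 'a c': factor to Y → a c Y1 with Y1 → ε | Y.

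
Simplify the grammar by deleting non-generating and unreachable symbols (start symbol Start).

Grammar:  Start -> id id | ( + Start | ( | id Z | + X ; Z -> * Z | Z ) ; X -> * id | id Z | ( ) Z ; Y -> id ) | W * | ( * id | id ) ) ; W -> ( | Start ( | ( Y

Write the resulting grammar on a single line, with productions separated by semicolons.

Generating nonterminals: {Start, W, X, Y}.
Reachable from Start after that: {Start, X}.
Removed useless symbols: {W, Y, Z} and every production mentioning them.

Start -> id id | ( + Start | ( | + X; X -> * id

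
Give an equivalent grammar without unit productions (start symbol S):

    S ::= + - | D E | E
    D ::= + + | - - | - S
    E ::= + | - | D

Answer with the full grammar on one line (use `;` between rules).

S ::= + | - | + + | - - | - S | + - | D E; D ::= + + | - - | - S; E ::= + | - | + + | - - | - S

Unit pairs: E ⇒* {D}; S ⇒* {D, E}.
For every A with A ⇒* B via unit rules, add B's non-unit alternatives to A; then delete every rule of the form X → Y.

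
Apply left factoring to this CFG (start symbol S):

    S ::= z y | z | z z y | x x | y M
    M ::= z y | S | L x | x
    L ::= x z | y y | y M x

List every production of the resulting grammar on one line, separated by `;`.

S has alternatives sharing prefix 'z': factor to S → z S' with S' → y | ε | z y.
L has alternatives sharing prefix 'y': factor to L → y L' with L' → y | M x.

S ::= x x | y M | z S'; M ::= z y | S | L x | x; L ::= x z | y L'; S' ::= y | epsilon | z y; L' ::= y | M x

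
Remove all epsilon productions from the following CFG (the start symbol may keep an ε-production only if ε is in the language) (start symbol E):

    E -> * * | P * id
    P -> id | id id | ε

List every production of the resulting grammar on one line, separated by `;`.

Nullable set = {P}.
ε ∉ L(G), so no ε-production is kept.
Add the nullable-subset variants: E → P * id gives P * id | * id.

E -> * * | P * id | * id; P -> id | id id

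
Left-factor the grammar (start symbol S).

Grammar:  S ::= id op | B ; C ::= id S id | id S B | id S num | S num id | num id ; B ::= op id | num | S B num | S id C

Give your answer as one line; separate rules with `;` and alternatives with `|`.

S ::= id op | B; C ::= S num id | num id | id S C'; B ::= op id | num | S B'; C' ::= id | B | num; B' ::= B num | id C

C has alternatives sharing prefix 'id S': factor to C → id S C' with C' → id | B | num.
B has alternatives sharing prefix 'S': factor to B → S B' with B' → B num | id C.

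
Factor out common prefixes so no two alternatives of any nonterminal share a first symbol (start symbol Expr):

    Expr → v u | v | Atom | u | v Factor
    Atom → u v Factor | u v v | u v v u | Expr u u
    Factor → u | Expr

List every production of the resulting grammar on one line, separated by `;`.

Expr has alternatives sharing prefix 'v': factor to Expr → v Expr1 with Expr1 → u | ε | Factor.
Atom has alternatives sharing prefix 'u v': factor to Atom → u v Atom1 with Atom1 → Factor | v | v u.
Atom1 has alternatives sharing prefix 'v': factor to Atom1 → v Atom11 with Atom11 → ε | u.

Expr → Atom | u | v Expr1; Atom → Expr u u | u v Atom1; Factor → u | Expr; Expr1 → u | ε | Factor; Atom1 → Factor | v Atom11; Atom11 → ε | u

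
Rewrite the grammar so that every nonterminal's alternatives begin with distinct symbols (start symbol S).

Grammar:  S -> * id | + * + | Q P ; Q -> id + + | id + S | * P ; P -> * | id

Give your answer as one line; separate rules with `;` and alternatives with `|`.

Q has alternatives sharing prefix 'id +': factor to Q → id + Q' with Q' → + | S.

S -> * id | + * + | Q P; Q -> * P | id + Q'; P -> * | id; Q' -> + | S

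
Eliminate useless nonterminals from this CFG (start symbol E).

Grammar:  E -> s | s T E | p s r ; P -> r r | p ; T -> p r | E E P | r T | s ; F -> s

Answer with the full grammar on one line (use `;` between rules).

Generating nonterminals: {E, F, P, T}.
Reachable from E after that: {E, P, T}.
Removed useless symbols: {F} and every production mentioning them.

E -> s | s T E | p s r; P -> r r | p; T -> p r | E E P | r T | s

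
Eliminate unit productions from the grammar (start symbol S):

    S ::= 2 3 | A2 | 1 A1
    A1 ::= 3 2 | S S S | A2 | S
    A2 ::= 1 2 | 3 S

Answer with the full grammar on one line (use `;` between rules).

S ::= 1 2 | 3 S | 2 3 | 1 A1; A1 ::= 1 2 | 3 S | 3 2 | S S S | 2 3 | 1 A1; A2 ::= 1 2 | 3 S

Unit pairs: A1 ⇒* {A2, S}; S ⇒* {A2}.
Replace each nonterminal's rules with the union of the non-unit rules of every nonterminal it unit-derives.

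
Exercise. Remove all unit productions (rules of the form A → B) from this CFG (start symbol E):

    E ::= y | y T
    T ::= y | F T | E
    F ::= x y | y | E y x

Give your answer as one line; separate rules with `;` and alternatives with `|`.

Unit pairs: T ⇒* {E}.
For each unit pair (A, B), copy every non-unit production of B to A, then drop all unit productions.

E ::= y | y T; T ::= y | y T | F T; F ::= x y | y | E y x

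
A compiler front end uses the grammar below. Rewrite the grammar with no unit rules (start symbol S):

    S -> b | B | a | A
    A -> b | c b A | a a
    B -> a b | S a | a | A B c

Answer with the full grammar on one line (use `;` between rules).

S -> a b | S a | a | A B c | b | c b A | a a; A -> b | c b A | a a; B -> a b | S a | a | A B c

Unit pairs: S ⇒* {A, B}.
For every A with A ⇒* B via unit rules, add B's non-unit alternatives to A; then delete every rule of the form X → Y.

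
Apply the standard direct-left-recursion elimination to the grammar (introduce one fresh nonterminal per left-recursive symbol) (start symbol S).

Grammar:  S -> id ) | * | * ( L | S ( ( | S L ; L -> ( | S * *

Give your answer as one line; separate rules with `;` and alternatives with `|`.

S -> id ) S' | * S' | * ( L S'; L -> ( | S * *; S' -> ( ( S' | L S' | ε

Directly left-recursive nonterminal: S.
For S: α = {( (, L}, β = {id ), *, * ( L}. Rewrite as S → β S' and S' → α S' | ε.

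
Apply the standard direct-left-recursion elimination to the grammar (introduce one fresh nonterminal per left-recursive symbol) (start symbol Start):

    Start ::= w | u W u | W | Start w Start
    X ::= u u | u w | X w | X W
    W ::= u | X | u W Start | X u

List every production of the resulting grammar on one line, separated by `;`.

Start ::= w Start1 | u W u Start1 | W Start1; X ::= u u X1 | u w X1; W ::= u | X | u W Start | X u; Start1 ::= w Start Start1 | eps; X1 ::= w X1 | W X1 | eps

Directly left-recursive nonterminals: Start, X.
For Start: α = {w Start}, β = {w, u W u, W}. Rewrite as Start → β Start1 and Start1 → α Start1 | ε.
For X: α = {w, W}, β = {u u, u w}. Rewrite as X → β X1 and X1 → α X1 | ε.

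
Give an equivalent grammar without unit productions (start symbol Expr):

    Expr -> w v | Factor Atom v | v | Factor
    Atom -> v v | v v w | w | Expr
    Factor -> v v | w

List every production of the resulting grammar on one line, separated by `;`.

Expr -> v v | w | w v | Factor Atom v | v; Atom -> v v | v v w | w | w v | Factor Atom v | v; Factor -> v v | w

Unit pairs: Atom ⇒* {Expr, Factor}; Expr ⇒* {Factor}.
Replace each nonterminal's rules with the union of the non-unit rules of every nonterminal it unit-derives.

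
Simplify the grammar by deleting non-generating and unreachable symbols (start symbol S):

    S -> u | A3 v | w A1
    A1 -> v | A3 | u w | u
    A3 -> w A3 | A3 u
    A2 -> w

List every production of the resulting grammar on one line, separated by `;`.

S -> u | w A1; A1 -> v | u w | u

Generating nonterminals: {A1, A2, S}.
Reachable from S after that: {A1, S}.
Removed useless symbols: {A2, A3} and every production mentioning them.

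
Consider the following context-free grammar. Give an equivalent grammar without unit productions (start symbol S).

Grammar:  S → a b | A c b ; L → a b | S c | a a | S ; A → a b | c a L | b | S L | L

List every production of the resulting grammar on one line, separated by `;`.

Unit pairs: A ⇒* {L, S}; L ⇒* {S}.
For each unit pair (A, B), copy every non-unit production of B to A, then drop all unit productions.

S → a b | A c b; L → a b | S c | a a | A c b; A → a b | S c | a a | A c b | c a L | b | S L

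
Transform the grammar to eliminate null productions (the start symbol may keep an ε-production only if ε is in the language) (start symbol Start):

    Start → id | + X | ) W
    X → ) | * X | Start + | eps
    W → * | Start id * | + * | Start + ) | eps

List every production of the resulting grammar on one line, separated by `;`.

Start → id | + X | + | ) W | ); X → ) | * X | * | Start +; W → * | Start id * | + * | Start + )

The nullable symbols are {W, X}.
ε ∉ L(G), so no ε-production is kept.
Expand every rule over subsets of its nullable positions: Start → + X gives + X | +. Start → ) W gives ) W | ). X → * X gives * X | *.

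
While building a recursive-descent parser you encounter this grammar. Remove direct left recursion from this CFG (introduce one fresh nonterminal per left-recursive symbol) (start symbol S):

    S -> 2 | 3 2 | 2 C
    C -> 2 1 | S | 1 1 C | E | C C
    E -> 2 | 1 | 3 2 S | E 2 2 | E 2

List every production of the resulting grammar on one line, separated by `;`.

S -> 2 | 3 2 | 2 C; C -> 2 1 C' | S C' | 1 1 C C' | E C'; E -> 2 E' | 1 E' | 3 2 S E'; C' -> C C' | epsilon; E' -> 2 2 E' | 2 E' | epsilon

Left recursion appears on C, E.
For C: α = {C}, β = {2 1, S, 1 1 C, E}. Rewrite as C → β C' and C' → α C' | ε.
For E: α = {2 2, 2}, β = {2, 1, 3 2 S}. Rewrite as E → β E' and E' → α E' | ε.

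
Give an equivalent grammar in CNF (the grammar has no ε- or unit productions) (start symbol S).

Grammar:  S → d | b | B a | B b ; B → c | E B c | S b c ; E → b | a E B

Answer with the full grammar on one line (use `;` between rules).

Introduce a nonterminal for each terminal appearing in a rule of length ≥ 2: X1 → a, X2 → b, X3 → c.
Binarize each right-hand side of length ≥ 3 by chaining fresh nonterminals (Y1, Y2, …): affected rules were B → E B X3; B → S X2 X3; E → X1 E B.

S → d | b | B X1 | B X2; B → c | E Y1 | S Y2; E → b | X1 Y3; X1 → a; X2 → b; X3 → c; Y1 → B X3; Y2 → X2 X3; Y3 → E B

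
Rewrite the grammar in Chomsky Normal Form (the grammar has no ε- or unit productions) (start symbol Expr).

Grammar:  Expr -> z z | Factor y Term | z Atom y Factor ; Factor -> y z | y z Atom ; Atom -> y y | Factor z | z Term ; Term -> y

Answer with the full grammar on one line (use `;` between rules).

Expr -> X1 X1 | Factor Y1 | X1 Y2; Factor -> X2 X1 | X2 Y4; Atom -> X2 X2 | Factor X1 | X1 Term; Term -> y; X1 -> z; X2 -> y; Y1 -> X2 Term; Y2 -> Atom Y3; Y3 -> X2 Factor; Y4 -> X1 Atom

Introduce a nonterminal for each terminal appearing in a rule of length ≥ 2: X1 → z, X2 → y.
Binarize each right-hand side of length ≥ 3 by chaining fresh nonterminals (Y1, Y2, …): affected rules were Expr → Factor X2 Term; Expr → X1 Atom X2 Factor; Factor → X2 X1 Atom.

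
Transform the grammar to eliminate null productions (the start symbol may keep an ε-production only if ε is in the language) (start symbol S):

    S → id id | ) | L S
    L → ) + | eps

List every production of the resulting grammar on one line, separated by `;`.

Nullable nonterminals: {L}.
ε ∉ L(G), so no ε-production is kept.

S → id id | ) | L S; L → ) +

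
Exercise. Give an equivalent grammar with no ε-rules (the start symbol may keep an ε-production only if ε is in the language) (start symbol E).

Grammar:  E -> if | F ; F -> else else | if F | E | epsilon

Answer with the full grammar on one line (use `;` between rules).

E -> if | F | epsilon; F -> else else | if F | if | E

Nullable set = {E, F}.
ε ∈ L(G) since E is nullable, so keep E → ε.
Expand every rule over subsets of its nullable positions: F → if F gives if F | if.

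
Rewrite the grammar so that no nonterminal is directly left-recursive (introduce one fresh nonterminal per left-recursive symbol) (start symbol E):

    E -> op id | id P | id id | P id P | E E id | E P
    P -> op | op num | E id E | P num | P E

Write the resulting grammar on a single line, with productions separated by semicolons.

E -> op id E' | id P E' | id id E' | P id P E'; P -> op P' | op num P' | E id E P'; E' -> E id E' | P E' | eps; P' -> num P' | E P' | eps

Directly left-recursive nonterminals: E, P.
For E: α = {E id, P}, β = {op id, id P, id id, P id P}. Rewrite as E → β E' and E' → α E' | ε.
For P: α = {num, E}, β = {op, op num, E id E}. Rewrite as P → β P' and P' → α P' | ε.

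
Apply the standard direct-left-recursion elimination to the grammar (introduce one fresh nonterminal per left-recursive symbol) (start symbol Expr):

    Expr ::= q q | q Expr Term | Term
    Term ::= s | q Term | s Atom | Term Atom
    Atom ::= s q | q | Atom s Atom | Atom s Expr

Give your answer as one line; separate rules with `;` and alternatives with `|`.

Directly left-recursive nonterminals: Term, Atom.
For Term: α = {Atom}, β = {s, q Term, s Atom}. Rewrite as Term → β Term1 and Term1 → α Term1 | ε.
For Atom: α = {s Atom, s Expr}, β = {s q, q}. Rewrite as Atom → β Atom1 and Atom1 → α Atom1 | ε.

Expr ::= q q | q Expr Term | Term; Term ::= s Term1 | q Term Term1 | s Atom Term1; Atom ::= s q Atom1 | q Atom1; Term1 ::= Atom Term1 | epsilon; Atom1 ::= s Atom Atom1 | s Expr Atom1 | epsilon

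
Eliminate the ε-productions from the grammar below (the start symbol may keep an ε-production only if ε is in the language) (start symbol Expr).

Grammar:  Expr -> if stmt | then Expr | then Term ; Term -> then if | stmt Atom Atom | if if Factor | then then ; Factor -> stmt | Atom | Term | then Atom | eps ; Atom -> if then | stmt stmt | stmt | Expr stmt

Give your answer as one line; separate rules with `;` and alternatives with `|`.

Nullable set = {Factor}.
ε ∉ L(G), so no ε-production is kept.
Add the nullable-subset variants: Term → if if Factor gives if if Factor | if if.

Expr -> if stmt | then Expr | then Term; Term -> then if | stmt Atom Atom | if if Factor | if if | then then; Factor -> stmt | Atom | Term | then Atom; Atom -> if then | stmt stmt | stmt | Expr stmt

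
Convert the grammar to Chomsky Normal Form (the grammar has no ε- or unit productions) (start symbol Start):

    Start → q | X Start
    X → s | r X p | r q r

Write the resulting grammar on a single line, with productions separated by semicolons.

Introduce a nonterminal for each terminal appearing in a rule of length ≥ 2: X1 → r, X2 → p, X3 → q.
Binarize each right-hand side of length ≥ 3 by chaining fresh nonterminals (Y1, Y2, …): affected rules were X → X1 X X2; X → X1 X3 X1.

Start → q | X Start; X → s | X1 Y1 | X1 Y2; X1 → r; X2 → p; X3 → q; Y1 → X X2; Y2 → X3 X1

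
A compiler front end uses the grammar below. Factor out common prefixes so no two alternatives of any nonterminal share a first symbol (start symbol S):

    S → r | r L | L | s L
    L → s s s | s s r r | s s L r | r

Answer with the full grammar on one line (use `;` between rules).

S has alternatives sharing prefix 'r': factor to S → r S' with S' → ε | L.
L has alternatives sharing prefix 's s': factor to L → s s L' with L' → s | r r | L r.

S → L | s L | r S'; L → r | s s L'; S' → ε | L; L' → s | r r | L r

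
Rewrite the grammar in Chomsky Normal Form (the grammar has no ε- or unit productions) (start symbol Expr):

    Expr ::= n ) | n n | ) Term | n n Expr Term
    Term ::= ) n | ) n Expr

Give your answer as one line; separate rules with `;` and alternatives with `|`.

Expr ::= X1 X2 | X1 X1 | X2 Term | X1 Y1; Term ::= X2 X1 | X2 Y3; X1 ::= n; X2 ::= ); Y1 ::= X1 Y2; Y2 ::= Expr Term; Y3 ::= X1 Expr

Introduce a nonterminal for each terminal appearing in a rule of length ≥ 2: X1 → n, X2 → ).
Binarize each right-hand side of length ≥ 3 by chaining fresh nonterminals (Y1, Y2, …): affected rules were Expr → X1 X1 Expr Term; Term → X2 X1 Expr.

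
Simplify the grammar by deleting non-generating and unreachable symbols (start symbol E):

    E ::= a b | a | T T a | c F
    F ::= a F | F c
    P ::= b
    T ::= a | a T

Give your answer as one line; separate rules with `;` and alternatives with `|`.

E ::= a b | a | T T a; T ::= a | a T

Generating nonterminals: {E, P, T}.
Reachable from E after that: {E, T}.
Removed useless symbols: {F, P} and every production mentioning them.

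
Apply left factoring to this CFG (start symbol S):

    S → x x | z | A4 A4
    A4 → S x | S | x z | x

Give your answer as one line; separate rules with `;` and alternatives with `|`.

S → x x | z | A4 A4; A4 → S A4' | x A4''; A4' → x | ε; A4'' → z | ε

A4 has alternatives sharing prefix 'S': factor to A4 → S A4' with A4' → x | ε.
A4 has alternatives sharing prefix 'x': factor to A4 → x A4'' with A4'' → z | ε.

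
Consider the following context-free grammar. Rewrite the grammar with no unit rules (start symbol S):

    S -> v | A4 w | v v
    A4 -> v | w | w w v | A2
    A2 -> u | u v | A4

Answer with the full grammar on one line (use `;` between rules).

Unit pairs: A2 ⇒* {A4}; A4 ⇒* {A2}.
Replace each nonterminal's rules with the union of the non-unit rules of every nonterminal it unit-derives.

S -> v | A4 w | v v; A4 -> v | w | w w v | u | u v; A2 -> v | w | w w v | u | u v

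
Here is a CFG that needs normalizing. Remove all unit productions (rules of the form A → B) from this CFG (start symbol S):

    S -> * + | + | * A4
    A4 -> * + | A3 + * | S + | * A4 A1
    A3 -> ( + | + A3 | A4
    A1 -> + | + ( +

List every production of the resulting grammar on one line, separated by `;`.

Unit pairs: A3 ⇒* {A4}.
For each unit pair (A, B), copy every non-unit production of B to A, then drop all unit productions.

S -> * + | + | * A4; A4 -> * + | A3 + * | S + | * A4 A1; A3 -> * + | A3 + * | S + | * A4 A1 | ( + | + A3; A1 -> + | + ( +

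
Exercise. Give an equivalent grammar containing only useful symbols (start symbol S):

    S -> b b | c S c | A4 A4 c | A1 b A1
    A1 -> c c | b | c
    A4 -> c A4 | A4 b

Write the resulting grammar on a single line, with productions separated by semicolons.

S -> b b | c S c | A1 b A1; A1 -> c c | b | c

Generating nonterminals: {A1, S}.
Reachable from S after that: {A1, S}.
Removed useless symbols: {A4} and every production mentioning them.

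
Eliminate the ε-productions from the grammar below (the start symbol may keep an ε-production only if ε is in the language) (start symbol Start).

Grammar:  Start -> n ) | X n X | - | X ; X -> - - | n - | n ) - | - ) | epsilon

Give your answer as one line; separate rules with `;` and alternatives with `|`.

Nullable set = {Start, X}.
ε ∈ L(G) since Start is nullable, so keep Start → ε.
For each production, add variants omitting each subset of nullable occurrences: Start → X n X gives X n X | X n | n X | n.

Start -> n ) | X n X | X n | n X | n | - | X | ε; X -> - - | n - | n ) - | - )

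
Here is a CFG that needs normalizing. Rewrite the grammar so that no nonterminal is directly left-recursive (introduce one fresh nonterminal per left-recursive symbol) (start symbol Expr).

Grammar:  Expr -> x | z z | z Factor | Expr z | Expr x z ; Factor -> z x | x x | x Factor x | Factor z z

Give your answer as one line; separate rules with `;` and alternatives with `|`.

Expr, Factor are directly left-recursive.
For Expr: α = {z, x z}, β = {x, z z, z Factor}. Rewrite as Expr → β Expr1 and Expr1 → α Expr1 | ε.
For Factor: α = {z z}, β = {z x, x x, x Factor x}. Rewrite as Factor → β Factor1 and Factor1 → α Factor1 | ε.

Expr -> x Expr1 | z z Expr1 | z Factor Expr1; Factor -> z x Factor1 | x x Factor1 | x Factor x Factor1; Expr1 -> z Expr1 | x z Expr1 | eps; Factor1 -> z z Factor1 | eps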